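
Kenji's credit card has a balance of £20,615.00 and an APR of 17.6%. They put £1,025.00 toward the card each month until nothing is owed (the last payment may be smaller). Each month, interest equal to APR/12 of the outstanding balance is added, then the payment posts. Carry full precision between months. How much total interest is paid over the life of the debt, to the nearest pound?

Monthly rate r = 17.6%/12 = 1.46667% = 0.0146667.
Payoff takes n = ⌈−ln(1 − rB₀/P)/ln(1+r)⌉ = ⌈24.006⌉ = 25 payments; the last is £5.95.
Total paid = 24·£1,025.00 + £5.95 = £24,605.95.
Total interest = total paid − principal = £24,605.95 − £20,615.00 = £3,990.95.

£3,991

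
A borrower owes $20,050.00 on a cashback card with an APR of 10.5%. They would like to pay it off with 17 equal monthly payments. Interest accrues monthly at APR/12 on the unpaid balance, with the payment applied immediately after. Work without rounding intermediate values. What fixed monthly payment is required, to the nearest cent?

Monthly rate r = 10.5%/12 = 0.875% = 0.00875.
Level-payment amortization: P = B₀·r / (1 − (1+r)^(−n)) = 20050.00·0.00875 / (1 − 1.00875^(−17)).
Denominator 1 − (1+r)^(−17) = 0.137657702.
P = 175.438 / 0.137657702 ≈ 1274.45.

$1,274.45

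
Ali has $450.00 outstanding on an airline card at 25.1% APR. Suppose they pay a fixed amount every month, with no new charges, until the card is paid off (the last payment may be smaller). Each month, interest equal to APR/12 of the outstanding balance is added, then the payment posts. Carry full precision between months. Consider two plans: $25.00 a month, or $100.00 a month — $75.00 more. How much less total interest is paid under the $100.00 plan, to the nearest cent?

Monthly rate r = 25.1%/12 = 2.09167% = 0.0209167.
At $25.00/mo: n = ⌈−ln(1 − rB₀/P)/ln(1+r)⌉ = 23 payments (last $20.55); total interest = total paid − $450.00 = $120.55.
At $100.00/mo: 5 payments (last $77.71); total interest $27.71.
Interest saved = $120.55 − $27.71 = $92.84.

$92.84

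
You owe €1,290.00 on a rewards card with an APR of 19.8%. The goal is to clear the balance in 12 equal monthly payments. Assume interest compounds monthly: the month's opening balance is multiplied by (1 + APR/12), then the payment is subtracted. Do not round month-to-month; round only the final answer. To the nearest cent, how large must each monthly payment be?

Monthly rate r = 19.8%/12 = 1.65% = 0.0165.
Level-payment amortization: P = B₀·r / (1 − (1+r)^(−n)) = 1290.00·0.0165 / (1 − 1.0165^(−12)).
Denominator 1 − (1+r)^(−12) = 0.178303562.
P = 21.285 / 0.178303562 ≈ 119.38.

€119.38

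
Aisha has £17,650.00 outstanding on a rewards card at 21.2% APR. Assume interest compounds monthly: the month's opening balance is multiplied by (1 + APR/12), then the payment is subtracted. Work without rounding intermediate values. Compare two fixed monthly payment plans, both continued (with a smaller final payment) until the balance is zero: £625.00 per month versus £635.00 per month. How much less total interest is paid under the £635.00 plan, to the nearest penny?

Monthly rate r = 21.2%/12 = 1.76667% = 0.0176667.
At £625.00/mo: n = ⌈−ln(1 − rB₀/P)/ln(1+r)⌉ = 40 payments (last £286.10); total interest = total paid − £17,650.00 = £7,011.10.
At £635.00/mo: 39 payments (last £361.54); total interest £6,841.54.
Interest saved = £7,011.10 − £6,841.54 = £169.56.

£169.56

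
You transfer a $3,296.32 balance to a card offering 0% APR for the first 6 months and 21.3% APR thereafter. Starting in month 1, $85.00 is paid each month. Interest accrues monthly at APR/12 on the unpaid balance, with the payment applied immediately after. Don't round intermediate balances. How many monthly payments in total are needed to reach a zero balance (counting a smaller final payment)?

Promo months 1–6 at r₀ = 0%/12 = 0; months 7+ at r₁ = 21.3%/12 = 0.01775.
After month 6 (no interest yet): B = $3,296.32 − 6·$85.00 = $2,786.32.
Then at r₁ with $85.00/mo: n₂ = −ln(1 − r₁·B/P)/ln(1+r₁) ≈ 49.56 → 50 more payments.

56 payments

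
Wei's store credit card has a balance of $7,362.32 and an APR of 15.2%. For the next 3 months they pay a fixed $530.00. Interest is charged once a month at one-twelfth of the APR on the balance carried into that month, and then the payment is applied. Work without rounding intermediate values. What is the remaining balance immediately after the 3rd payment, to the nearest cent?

Monthly rate r = 15.2%/12 = 1.26667% = 0.0126667.
Each month: B ← B·(1+r) − $530.00.
Month 1: interest $93.26; balance after payment $6,925.58.
Month 2: interest $87.72; balance after payment $6,483.30.
Month 3: interest $82.12; balance after payment $6,035.42.

$6,035.42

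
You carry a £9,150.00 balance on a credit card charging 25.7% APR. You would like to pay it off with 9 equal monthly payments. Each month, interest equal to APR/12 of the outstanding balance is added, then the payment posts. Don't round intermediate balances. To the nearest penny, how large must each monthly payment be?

£1,128.61

Monthly rate r = 25.7%/12 = 2.14167% = 0.0214167.
Level-payment amortization: P = B₀·r / (1 − (1+r)^(−n)) = 9150.00·0.0214167 / (1 − 1.02142^(−9)).
Denominator 1 − (1+r)^(−9) = 0.173631908.
P = 195.963 / 0.173631908 ≈ 1128.61.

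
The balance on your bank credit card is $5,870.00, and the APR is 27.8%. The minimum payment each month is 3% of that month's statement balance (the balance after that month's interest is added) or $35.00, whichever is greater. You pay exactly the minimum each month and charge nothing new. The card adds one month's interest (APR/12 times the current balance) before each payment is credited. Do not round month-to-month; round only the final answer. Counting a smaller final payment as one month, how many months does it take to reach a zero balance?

279 months

Monthly rate r = 27.8%/12 = 2.31667% = 0.0231667.
While 3% of the post-interest balance exceeds $35.00, each month B ← (B·(1+r))·(1 − 0.03), i.e. B shrinks by the factor (1+r)·0.97 = 0.99247.
This holds for months 1–217. Entering month 218 the balance is $1,138.86; 3% of the post-interest balance is now below $35.00, so the flat $35.00 minimum applies from here.
From month 218 a fixed $35.00 at rate r clears $1,138.86 in 62 more payments. Total: 217 + 62 = 279 months.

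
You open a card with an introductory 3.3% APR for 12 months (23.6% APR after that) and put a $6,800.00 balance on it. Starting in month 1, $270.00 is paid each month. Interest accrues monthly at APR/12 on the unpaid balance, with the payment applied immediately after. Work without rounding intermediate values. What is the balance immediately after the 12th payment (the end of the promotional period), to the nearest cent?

Promo months 1–12 at r₀ = 3.3%/12 = 0.00275; months 13+ at r₁ = 23.6%/12 = 0.0196667.
After month 12: iterate B ← B·(1+r₀) − $270.00 for 12 months → $3,738.37.

$3,738.37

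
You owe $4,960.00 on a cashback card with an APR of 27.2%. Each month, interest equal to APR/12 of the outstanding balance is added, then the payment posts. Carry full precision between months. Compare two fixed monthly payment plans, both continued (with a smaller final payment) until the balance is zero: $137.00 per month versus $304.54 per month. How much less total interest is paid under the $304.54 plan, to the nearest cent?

$4,242.59

Monthly rate r = 27.2%/12 = 2.26667% = 0.0226667.
At $137.00/mo: n = ⌈−ln(1 − rB₀/P)/ln(1+r)⌉ = 77 payments (last $91.33); total interest = total paid − $4,960.00 = $5,543.33.
At $304.54/mo: 21 payments (last $169.94); total interest $1,300.74.
Interest saved = $5,543.33 − $1,300.74 = $4,242.59.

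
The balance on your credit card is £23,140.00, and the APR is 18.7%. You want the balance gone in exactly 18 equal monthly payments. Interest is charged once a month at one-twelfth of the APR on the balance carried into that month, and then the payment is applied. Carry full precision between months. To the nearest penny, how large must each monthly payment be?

£1,484.20

Monthly rate r = 18.7%/12 = 1.55833% = 0.0155833.
Level-payment amortization: P = B₀·r / (1 − (1+r)^(−n)) = 23140.00·0.0155833 / (1 − 1.01558^(−18)).
Denominator 1 − (1+r)^(−18) = 0.242958254.
P = 360.598 / 0.242958254 ≈ 1484.20.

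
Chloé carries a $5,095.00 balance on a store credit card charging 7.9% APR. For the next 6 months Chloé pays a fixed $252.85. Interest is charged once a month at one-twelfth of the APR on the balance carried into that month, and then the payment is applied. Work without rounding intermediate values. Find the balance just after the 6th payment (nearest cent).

$3,757.30

Monthly rate r = 7.9%/12 = 0.658333% = 0.00658333.
Each month: B ← B·(1+r) − $252.85.
Month 1: interest $33.54; balance after payment $4,875.69.
Month 2: interest $32.10; balance after payment $4,654.94.
Month 3: interest $30.65; balance after payment $4,432.74.
Month 4: interest $29.18; balance after payment $4,209.07.
Month 5: interest $27.71; balance after payment $3,983.93.
Month 6: interest $26.23; balance after payment $3,757.30.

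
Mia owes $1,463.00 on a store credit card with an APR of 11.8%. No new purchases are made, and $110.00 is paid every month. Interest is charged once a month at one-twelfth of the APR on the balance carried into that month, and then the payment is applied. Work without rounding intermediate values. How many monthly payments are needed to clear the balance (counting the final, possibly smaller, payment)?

15 months

Monthly rate r = 11.8%/12 = 0.983333% = 0.00983333.
Recurrence: B ← B·(1+r) − $110.00.
Month 1: interest $14.39; balance after payment $1,367.39.
Month 2: interest $13.45; balance after payment $1,270.83.
Closed form: n = −ln(1 − rB₀/P)/ln(1+r) = −ln(0.86922)/ln(1.00983) ≈ 14.324, so the balance reaches zero during payment 15.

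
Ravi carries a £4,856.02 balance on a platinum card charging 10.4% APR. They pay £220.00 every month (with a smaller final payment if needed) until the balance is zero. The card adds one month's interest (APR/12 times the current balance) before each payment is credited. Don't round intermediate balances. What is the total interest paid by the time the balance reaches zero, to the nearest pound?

Monthly rate r = 10.4%/12 = 0.866667% = 0.00866667.
Payoff takes n = ⌈−ln(1 − rB₀/P)/ln(1+r)⌉ = ⌈24.605⌉ = 25 payments; the last is £133.32.
Total paid = 24·£220.00 + £133.32 = £5,413.32.
Total interest = total paid − principal = £5,413.32 − £4,856.02 = £557.30.

£557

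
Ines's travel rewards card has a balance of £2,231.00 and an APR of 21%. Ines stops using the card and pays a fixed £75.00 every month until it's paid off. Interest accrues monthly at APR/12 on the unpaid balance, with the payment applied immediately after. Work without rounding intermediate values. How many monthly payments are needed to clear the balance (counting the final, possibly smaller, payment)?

Monthly rate r = 21%/12 = 1.75% = 0.0175.
Recurrence: B ← B·(1+r) − £75.00.
Month 1: interest £39.04; balance after payment £2,195.04.
Month 2: interest £38.41; balance after payment £2,158.46.
Closed form: n = −ln(1 − rB₀/P)/ln(1+r) = −ln(0.47943)/ln(1.0175) ≈ 42.375, so the balance reaches zero during payment 43.

43 months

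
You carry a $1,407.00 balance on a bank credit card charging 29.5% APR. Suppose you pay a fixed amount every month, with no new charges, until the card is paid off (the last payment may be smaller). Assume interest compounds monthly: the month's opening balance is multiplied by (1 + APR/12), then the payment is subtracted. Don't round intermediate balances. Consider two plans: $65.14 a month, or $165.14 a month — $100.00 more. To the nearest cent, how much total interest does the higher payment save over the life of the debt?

Monthly rate r = 29.5%/12 = 2.45833% = 0.0245833.
At $65.14/mo: n = ⌈−ln(1 − rB₀/P)/ln(1+r)⌉ = 32 payments (last $11.56); total interest = total paid − $1,407.00 = $623.90.
At $165.14/mo: 10 payments (last $112.32); total interest $191.58.
Interest saved = $623.90 − $191.58 = $432.32.

$432.32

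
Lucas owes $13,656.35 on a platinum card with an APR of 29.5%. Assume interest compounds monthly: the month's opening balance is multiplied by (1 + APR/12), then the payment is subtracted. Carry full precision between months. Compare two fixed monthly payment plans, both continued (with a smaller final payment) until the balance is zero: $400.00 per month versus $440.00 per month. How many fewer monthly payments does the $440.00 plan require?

16 fewer payments

Monthly rate r = 29.5%/12 = 2.45833% = 0.0245833.
At $400.00/mo: n = ⌈−ln(1 − rB₀/P)/ln(1+r)⌉ = 76 payments (last $112.02); total interest = total paid − $13,656.35 = $16,455.67.
At $440.00/mo: 60 payments (last $124.39); total interest $12,428.04.
Payments saved = 76 − 60 = 16.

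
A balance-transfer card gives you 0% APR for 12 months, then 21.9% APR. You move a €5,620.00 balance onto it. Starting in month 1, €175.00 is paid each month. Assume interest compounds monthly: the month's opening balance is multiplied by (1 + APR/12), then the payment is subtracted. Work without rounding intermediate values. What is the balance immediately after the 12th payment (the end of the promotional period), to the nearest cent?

Promo months 1–12 at r₀ = 0%/12 = 0; months 13+ at r₁ = 21.9%/12 = 0.01825.
After month 12 (no interest yet): B = €5,620.00 − 12·€175.00 = €3,520.00.

€3,520.00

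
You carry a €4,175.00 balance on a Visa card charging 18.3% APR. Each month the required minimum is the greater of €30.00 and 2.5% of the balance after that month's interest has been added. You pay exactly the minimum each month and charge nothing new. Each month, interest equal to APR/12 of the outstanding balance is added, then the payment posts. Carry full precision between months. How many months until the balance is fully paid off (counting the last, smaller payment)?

185 months

Monthly rate r = 18.3%/12 = 1.525% = 0.01525.
While 2.5% of the post-interest balance exceeds €30.00, each month B ← (B·(1+r))·(1 − 0.025), i.e. B shrinks by the factor (1+r)·0.975 = 0.98987.
This holds for months 1–124. Entering month 125 the balance is €1,181.08; 2.5% of the post-interest balance is now below €30.00, so the flat €30.00 minimum applies from here.
From month 125 a fixed €30.00 at rate r clears €1,181.08 in 61 more payments. Total: 124 + 61 = 185 months.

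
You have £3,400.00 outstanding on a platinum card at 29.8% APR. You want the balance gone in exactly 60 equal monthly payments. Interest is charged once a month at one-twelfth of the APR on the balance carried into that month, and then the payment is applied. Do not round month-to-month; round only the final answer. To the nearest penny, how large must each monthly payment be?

£109.58

Monthly rate r = 29.8%/12 = 2.48333% = 0.0248333.
Level-payment amortization: P = B₀·r / (1 − (1+r)^(−n)) = 3400.00·0.0248333 / (1 − 1.02483^(−60)).
Denominator 1 − (1+r)^(−60) = 0.770487977.
P = 84.4333 / 0.770487977 ≈ 109.58.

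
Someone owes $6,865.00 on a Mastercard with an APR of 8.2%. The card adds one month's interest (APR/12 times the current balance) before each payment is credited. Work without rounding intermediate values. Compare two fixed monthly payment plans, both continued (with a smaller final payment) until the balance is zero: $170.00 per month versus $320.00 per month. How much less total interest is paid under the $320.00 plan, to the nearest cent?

$611.36

Monthly rate r = 8.2%/12 = 0.683333% = 0.00683333.
At $170.00/mo: n = ⌈−ln(1 − rB₀/P)/ln(1+r)⌉ = 48 payments (last $70.41); total interest = total paid − $6,865.00 = $1,195.41.
At $320.00/mo: 24 payments (last $89.05); total interest $584.05.
Interest saved = $1,195.41 − $584.05 = $611.36.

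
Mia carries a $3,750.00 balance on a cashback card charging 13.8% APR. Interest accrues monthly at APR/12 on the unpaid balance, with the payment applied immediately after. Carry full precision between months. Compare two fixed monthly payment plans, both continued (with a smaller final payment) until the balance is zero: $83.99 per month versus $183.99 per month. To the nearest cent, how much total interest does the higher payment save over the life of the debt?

Monthly rate r = 13.8%/12 = 1.15% = 0.0115.
At $83.99/mo: n = ⌈−ln(1 − rB₀/P)/ln(1+r)⌉ = 64 payments (last $0.43); total interest = total paid − $3,750.00 = $1,541.80.
At $183.99/mo: 24 payments (last $66.03); total interest $547.80.
Interest saved = $1,541.80 − $547.80 = $994.00.

$994.00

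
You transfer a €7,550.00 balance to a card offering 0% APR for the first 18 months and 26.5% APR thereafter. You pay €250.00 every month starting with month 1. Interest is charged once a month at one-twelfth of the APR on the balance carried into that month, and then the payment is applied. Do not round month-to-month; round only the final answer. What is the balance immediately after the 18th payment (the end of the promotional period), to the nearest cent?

Promo months 1–18 at r₀ = 0%/12 = 0; months 19+ at r₁ = 26.5%/12 = 0.0220833.
After month 18 (no interest yet): B = €7,550.00 − 18·€250.00 = €3,050.00.

€3,050.00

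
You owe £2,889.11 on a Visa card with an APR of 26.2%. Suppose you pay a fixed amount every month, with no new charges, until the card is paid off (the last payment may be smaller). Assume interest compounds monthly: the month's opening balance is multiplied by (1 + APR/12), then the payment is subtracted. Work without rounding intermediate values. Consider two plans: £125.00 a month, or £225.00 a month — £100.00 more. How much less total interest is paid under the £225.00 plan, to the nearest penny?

Monthly rate r = 26.2%/12 = 2.18333% = 0.0218333.
At £125.00/mo: n = ⌈−ln(1 − rB₀/P)/ln(1+r)⌉ = 33 payments (last £65.76); total interest = total paid − £2,889.11 = £1,176.65.
At £225.00/mo: 16 payments (last £52.68); total interest £538.57.
Interest saved = £1,176.65 − £538.57 = £638.08.

£638.08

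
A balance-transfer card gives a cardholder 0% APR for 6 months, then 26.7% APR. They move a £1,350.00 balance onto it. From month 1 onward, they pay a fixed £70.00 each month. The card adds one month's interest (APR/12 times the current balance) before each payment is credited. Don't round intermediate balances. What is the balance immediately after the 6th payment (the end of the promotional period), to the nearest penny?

£930.00

Promo months 1–6 at r₀ = 0%/12 = 0; months 7+ at r₁ = 26.7%/12 = 0.02225.
After month 6 (no interest yet): B = £1,350.00 − 6·£70.00 = £930.00.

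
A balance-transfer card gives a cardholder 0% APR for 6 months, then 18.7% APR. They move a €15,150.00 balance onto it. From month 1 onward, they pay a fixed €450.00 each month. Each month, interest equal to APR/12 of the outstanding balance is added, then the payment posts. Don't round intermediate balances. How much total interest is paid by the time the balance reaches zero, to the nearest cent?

€3,967.53

Promo months 1–6 at r₀ = 0%/12 = 0; months 7+ at r₁ = 18.7%/12 = 0.0155833.
After month 6 (no interest yet): B = €15,150.00 − 6·€450.00 = €12,450.00.
Then at r₁ with €450.00/mo: n₂ = −ln(1 − r₁·B/P)/ln(1+r₁) ≈ 36.48 → 37 more payments.
Total paid = 42·€450.00 + €217.53 = €19,117.53; interest = €19,117.53 − €15,150.00 = €3,967.53.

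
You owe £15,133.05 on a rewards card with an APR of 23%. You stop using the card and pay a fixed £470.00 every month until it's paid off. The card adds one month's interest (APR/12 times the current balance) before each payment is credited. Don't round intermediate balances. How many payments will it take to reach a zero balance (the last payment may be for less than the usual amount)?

51 payments

Monthly rate r = 23%/12 = 1.91667% = 0.0191667.
Recurrence: B ← B·(1+r) − £470.00.
Month 1: interest £290.05; balance after payment £14,953.10.
Month 2: interest £286.60; balance after payment £14,769.70.
Closed form: n = −ln(1 − rB₀/P)/ln(1+r) = −ln(0.38287)/ln(1.01917) ≈ 50.568, so the balance reaches zero during payment 51.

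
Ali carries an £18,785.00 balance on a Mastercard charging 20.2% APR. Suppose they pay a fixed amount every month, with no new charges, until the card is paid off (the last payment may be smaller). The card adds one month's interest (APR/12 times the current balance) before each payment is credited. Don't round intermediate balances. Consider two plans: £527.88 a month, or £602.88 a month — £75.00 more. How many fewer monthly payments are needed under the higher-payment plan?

Monthly rate r = 20.2%/12 = 1.68333% = 0.0168333.
At £527.88/mo: n = ⌈−ln(1 − rB₀/P)/ln(1+r)⌉ = 55 payments (last £393.78); total interest = total paid − £18,785.00 = £10,114.30.
At £602.88/mo: 45 payments (last £322.65); total interest £8,064.37.
Payments saved = 55 − 45 = 10.

10 fewer payments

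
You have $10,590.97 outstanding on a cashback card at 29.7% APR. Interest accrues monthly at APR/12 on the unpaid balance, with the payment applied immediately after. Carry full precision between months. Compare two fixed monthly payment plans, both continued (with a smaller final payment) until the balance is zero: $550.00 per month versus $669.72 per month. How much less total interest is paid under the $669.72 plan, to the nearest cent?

Monthly rate r = 29.7%/12 = 2.475% = 0.02475.
At $550.00/mo: n = ⌈−ln(1 − rB₀/P)/ln(1+r)⌉ = 27 payments (last $265.59); total interest = total paid − $10,590.97 = $3,974.62.
At $669.72/mo: 21 payments (last $210.38); total interest $3,013.81.
Interest saved = $3,974.62 − $3,013.81 = $960.81.

$960.81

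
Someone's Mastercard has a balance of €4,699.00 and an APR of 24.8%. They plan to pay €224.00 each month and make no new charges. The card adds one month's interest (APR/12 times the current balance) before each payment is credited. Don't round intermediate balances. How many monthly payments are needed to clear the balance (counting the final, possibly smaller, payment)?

28 payments

Monthly rate r = 24.8%/12 = 2.06667% = 0.0206667.
Recurrence: B ← B·(1+r) − €224.00.
Month 1: interest €97.11; balance after payment €4,572.11.
Month 2: interest €94.49; balance after payment €4,442.60.
Closed form: n = −ln(1 − rB₀/P)/ln(1+r) = −ln(0.56646)/ln(1.02067) ≈ 27.784, so the balance reaches zero during payment 28.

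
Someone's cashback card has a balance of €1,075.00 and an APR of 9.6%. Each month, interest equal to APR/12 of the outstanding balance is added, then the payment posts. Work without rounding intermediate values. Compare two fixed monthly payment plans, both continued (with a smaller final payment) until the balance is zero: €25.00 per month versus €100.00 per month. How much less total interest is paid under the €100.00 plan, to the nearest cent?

€194.12

Monthly rate r = 9.6%/12 = 0.8% = 0.008.
At €25.00/mo: n = ⌈−ln(1 − rB₀/P)/ln(1+r)⌉ = 53 payments (last €22.75); total interest = total paid − €1,075.00 = €247.75.
At €100.00/mo: 12 payments (last €28.63); total interest €53.63.
Interest saved = €247.75 − €53.63 = €194.12.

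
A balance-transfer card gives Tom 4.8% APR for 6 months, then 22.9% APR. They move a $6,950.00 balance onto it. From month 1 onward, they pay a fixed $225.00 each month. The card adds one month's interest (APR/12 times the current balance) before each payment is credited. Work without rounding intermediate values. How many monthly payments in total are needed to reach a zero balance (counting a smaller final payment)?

Promo months 1–6 at r₀ = 4.8%/12 = 0.004; months 7+ at r₁ = 22.9%/12 = 0.0190833.
After month 6: iterate B ← B·(1+r₀) − $225.00 for 6 months → $5,754.90.
Then at r₁ with $225.00/mo: n₂ = −ln(1 − r₁·B/P)/ln(1+r₁) ≈ 35.42 → 36 more payments.

42 months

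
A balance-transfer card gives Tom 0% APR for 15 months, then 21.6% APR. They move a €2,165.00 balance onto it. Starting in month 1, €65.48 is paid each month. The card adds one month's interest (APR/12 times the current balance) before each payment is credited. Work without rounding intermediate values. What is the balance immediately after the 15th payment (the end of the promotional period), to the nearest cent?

Promo months 1–15 at r₀ = 0%/12 = 0; months 16+ at r₁ = 21.6%/12 = 0.018.
After month 15 (no interest yet): B = €2,165.00 − 15·€65.48 = €1,182.80.

€1,182.80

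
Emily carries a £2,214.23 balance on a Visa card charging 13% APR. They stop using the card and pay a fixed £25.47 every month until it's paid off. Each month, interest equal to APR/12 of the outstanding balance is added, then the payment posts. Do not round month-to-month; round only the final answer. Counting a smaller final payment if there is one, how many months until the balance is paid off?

264 months

Monthly rate r = 13%/12 = 1.08333% = 0.0108333.
Recurrence: B ← B·(1+r) − £25.47.
Month 1: interest £23.99; balance after payment £2,212.75.
Month 2: interest £23.97; balance after payment £2,211.25.
Closed form: n = −ln(1 − rB₀/P)/ln(1+r) = −ln(0.058206)/ln(1.01083) ≈ 263.921, so the balance reaches zero during payment 264.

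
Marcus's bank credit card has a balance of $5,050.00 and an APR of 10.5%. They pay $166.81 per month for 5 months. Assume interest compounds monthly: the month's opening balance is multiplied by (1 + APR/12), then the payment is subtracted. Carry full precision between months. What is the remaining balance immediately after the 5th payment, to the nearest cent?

Monthly rate r = 10.5%/12 = 0.875% = 0.00875.
Each month: B ← B·(1+r) − $166.81.
Month 1: interest $44.19; balance after payment $4,927.38.
Month 2: interest $43.11; balance after payment $4,803.68.
Month 3: interest $42.03; balance after payment $4,678.90.
Month 4: interest $40.94; balance after payment $4,553.03.
Month 5: interest $39.84; balance after payment $4,426.06.

$4,426.06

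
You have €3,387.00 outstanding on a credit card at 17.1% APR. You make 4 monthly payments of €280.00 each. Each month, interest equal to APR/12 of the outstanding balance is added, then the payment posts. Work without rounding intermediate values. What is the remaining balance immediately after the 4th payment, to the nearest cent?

Monthly rate r = 17.1%/12 = 1.425% = 0.01425.
Each month: B ← B·(1+r) − €280.00.
Month 1: interest €48.26; balance after payment €3,155.26.
Month 2: interest €44.96; balance after payment €2,920.23.
Month 3: interest €41.61; balance after payment €2,681.84.
Month 4: interest €38.22; balance after payment €2,440.06.

€2,440.06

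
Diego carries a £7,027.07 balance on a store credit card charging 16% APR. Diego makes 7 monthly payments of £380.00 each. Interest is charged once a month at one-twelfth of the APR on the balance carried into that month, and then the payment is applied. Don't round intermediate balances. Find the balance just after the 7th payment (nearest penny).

£4,940.96

Monthly rate r = 16%/12 = 1.33333% = 0.0133333.
Each month: B ← B·(1+r) − £380.00.
Month 1: interest £93.69; balance after payment £6,740.76.
Month 2: interest £89.88; balance after payment £6,450.64.
Month 3: interest £86.01; balance after payment £6,156.65.
Month 4: interest £82.09; balance after payment £5,858.74.
Month 5: interest £78.12; balance after payment £5,556.85.
Month 6: interest £74.09; balance after payment £5,250.95.
Month 7: interest £70.01; balance after payment £4,940.96.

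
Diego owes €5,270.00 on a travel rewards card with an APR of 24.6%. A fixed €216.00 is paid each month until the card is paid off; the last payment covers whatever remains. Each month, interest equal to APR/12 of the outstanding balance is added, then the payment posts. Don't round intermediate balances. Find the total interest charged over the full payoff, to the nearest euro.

Monthly rate r = 24.6%/12 = 2.05% = 0.0205.
Payoff takes n = ⌈−ln(1 − rB₀/P)/ln(1+r)⌉ = ⌈34.173⌉ = 35 payments; the last is €37.78.
Total paid = 34·€216.00 + €37.78 = €7,381.78.
Total interest = total paid − principal = €7,381.78 − €5,270.00 = €2,111.78.

€2,112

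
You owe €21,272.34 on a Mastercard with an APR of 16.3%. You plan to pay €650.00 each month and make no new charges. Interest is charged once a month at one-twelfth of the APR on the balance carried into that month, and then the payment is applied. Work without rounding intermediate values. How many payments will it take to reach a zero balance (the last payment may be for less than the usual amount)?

Monthly rate r = 16.3%/12 = 1.35833% = 0.0135833.
Recurrence: B ← B·(1+r) − €650.00.
Month 1: interest €288.95; balance after payment €20,911.29.
Month 2: interest €284.05; balance after payment €20,545.33.
Closed form: n = −ln(1 − rB₀/P)/ln(1+r) = −ln(0.55546)/ln(1.01358) ≈ 43.578, so the balance reaches zero during payment 44.

44 months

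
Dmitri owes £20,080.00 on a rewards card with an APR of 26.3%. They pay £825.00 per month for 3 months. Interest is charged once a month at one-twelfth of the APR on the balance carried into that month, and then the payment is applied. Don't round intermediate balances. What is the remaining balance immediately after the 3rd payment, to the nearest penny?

£18,899.77

Monthly rate r = 26.3%/12 = 2.19167% = 0.0219167.
Each month: B ← B·(1+r) − £825.00.
Month 1: interest £440.09; balance after payment £19,695.09.
Month 2: interest £431.65; balance after payment £19,301.74.
Month 3: interest £423.03; balance after payment £18,899.77.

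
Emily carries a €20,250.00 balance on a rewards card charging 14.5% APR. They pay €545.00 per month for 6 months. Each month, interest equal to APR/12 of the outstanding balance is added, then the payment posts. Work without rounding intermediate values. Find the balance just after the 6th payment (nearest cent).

Monthly rate r = 14.5%/12 = 1.20833% = 0.0120833.
Each month: B ← B·(1+r) − €545.00.
Month 1: interest €244.69; balance after payment €19,949.69.
Month 2: interest €241.06; balance after payment €19,645.75.
Month 3: interest €237.39; balance after payment €19,338.13.
Month 4: interest €233.67; balance after payment €19,026.80.
Month 5: interest €229.91; balance after payment €18,711.71.
Month 6: interest €226.10; balance after payment €18,392.81.

€18,392.81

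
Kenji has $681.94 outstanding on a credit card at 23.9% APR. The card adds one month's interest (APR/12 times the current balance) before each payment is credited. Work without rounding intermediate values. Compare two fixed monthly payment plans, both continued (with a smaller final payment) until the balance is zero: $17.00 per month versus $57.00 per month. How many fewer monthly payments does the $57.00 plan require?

68 fewer payments

Monthly rate r = 23.9%/12 = 1.99167% = 0.0199167.
At $17.00/mo: n = ⌈−ln(1 − rB₀/P)/ln(1+r)⌉ = 82 payments (last $5.86); total interest = total paid − $681.94 = $700.92.
At $57.00/mo: 14 payments (last $45.77); total interest $104.83.
Payments saved = 82 − 14 = 68.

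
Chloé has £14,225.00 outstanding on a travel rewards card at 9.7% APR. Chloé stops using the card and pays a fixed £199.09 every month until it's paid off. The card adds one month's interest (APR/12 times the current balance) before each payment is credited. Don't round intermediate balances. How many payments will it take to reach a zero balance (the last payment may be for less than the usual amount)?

108 payments

Monthly rate r = 9.7%/12 = 0.808333% = 0.00808333.
Recurrence: B ← B·(1+r) − £199.09.
Month 1: interest £114.99; balance after payment £14,140.90.
Month 2: interest £114.31; balance after payment £14,056.11.
Closed form: n = −ln(1 − rB₀/P)/ln(1+r) = −ln(0.42245)/ln(1.00808) ≈ 107.032, so the balance reaches zero during payment 108.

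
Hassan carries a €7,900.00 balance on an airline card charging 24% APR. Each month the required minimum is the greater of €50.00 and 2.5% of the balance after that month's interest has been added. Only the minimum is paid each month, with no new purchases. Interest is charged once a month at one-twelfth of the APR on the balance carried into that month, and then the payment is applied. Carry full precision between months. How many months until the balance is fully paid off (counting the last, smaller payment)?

331 months

Monthly rate r = 24%/12 = 2% = 0.02.
While 2.5% of the post-interest balance exceeds €50.00, each month B ← (B·(1+r))·(1 − 0.025), i.e. B shrinks by the factor (1+r)·0.975 = 0.9945.
This holds for months 1–253. Entering month 254 the balance is €1,957.21; 2.5% of the post-interest balance is now below €50.00, so the flat €50.00 minimum applies from here.
From month 254 a fixed €50.00 at rate r clears €1,957.21 in 78 more payments. Total: 253 + 78 = 331 months.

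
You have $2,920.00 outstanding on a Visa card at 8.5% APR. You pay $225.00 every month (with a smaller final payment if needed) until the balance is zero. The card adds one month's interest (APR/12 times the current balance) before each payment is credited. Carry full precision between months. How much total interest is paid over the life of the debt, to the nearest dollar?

$154

Monthly rate r = 8.5%/12 = 0.708333% = 0.00708333.
Payoff takes n = ⌈−ln(1 − rB₀/P)/ln(1+r)⌉ = ⌈13.662⌉ = 14 payments; the last is $149.06.
Total paid = 13·$225.00 + $149.06 = $3,074.06.
Total interest = total paid − principal = $3,074.06 − $2,920.00 = $154.06.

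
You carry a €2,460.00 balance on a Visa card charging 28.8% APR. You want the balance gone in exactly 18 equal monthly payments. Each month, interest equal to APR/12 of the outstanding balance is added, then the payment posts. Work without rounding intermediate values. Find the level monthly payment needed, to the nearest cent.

Monthly rate r = 28.8%/12 = 2.4% = 0.024.
Level-payment amortization: P = B₀·r / (1 − (1+r)^(−n)) = 2460.00·0.024 / (1 − 1.024^(−18)).
Denominator 1 − (1+r)^(−18) = 0.347469553.
P = 59.04 / 0.347469553 ≈ 169.91.

€169.91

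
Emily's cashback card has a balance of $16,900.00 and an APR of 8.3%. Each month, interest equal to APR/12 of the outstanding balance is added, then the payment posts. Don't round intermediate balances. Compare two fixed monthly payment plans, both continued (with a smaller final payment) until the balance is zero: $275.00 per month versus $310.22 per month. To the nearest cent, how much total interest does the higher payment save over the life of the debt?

$799.24

Monthly rate r = 8.3%/12 = 0.691667% = 0.00691667.
At $275.00/mo: n = ⌈−ln(1 − rB₀/P)/ln(1+r)⌉ = 81 payments (last $82.47); total interest = total paid − $16,900.00 = $5,182.47.
At $310.22/mo: 69 payments (last $188.27); total interest $4,383.23.
Interest saved = $5,182.47 − $4,383.23 = $799.24.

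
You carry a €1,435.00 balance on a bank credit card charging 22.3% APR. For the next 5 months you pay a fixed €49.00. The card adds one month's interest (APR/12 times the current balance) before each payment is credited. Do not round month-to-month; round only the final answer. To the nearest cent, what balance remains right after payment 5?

Monthly rate r = 22.3%/12 = 1.85833% = 0.0185833.
Each month: B ← B·(1+r) − €49.00.
Month 1: interest €26.67; balance after payment €1,412.67.
Month 2: interest €26.25; balance after payment €1,389.92.
Month 3: interest €25.83; balance after payment €1,366.75.
Month 4: interest €25.40; balance after payment €1,343.15.
Month 5: interest €24.96; balance after payment €1,319.11.

€1,319.11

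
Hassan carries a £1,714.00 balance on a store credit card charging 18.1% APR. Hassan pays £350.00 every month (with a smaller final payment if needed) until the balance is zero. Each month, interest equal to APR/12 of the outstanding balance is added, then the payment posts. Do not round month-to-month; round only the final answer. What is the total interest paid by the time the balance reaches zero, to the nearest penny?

£80.29

Monthly rate r = 18.1%/12 = 1.50833% = 0.0150833.
Payoff takes n = ⌈−ln(1 − rB₀/P)/ln(1+r)⌉ = ⌈5.126⌉ = 6 payments; the last is £44.29.
Total paid = 5·£350.00 + £44.29 = £1,794.29.
Total interest = total paid − principal = £1,794.29 − £1,714.00 = £80.29.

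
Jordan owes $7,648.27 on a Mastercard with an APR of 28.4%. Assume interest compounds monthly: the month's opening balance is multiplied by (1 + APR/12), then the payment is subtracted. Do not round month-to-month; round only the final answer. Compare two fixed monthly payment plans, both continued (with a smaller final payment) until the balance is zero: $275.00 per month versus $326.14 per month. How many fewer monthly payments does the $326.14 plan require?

11 fewer payments

Monthly rate r = 28.4%/12 = 2.36667% = 0.0236667.
At $275.00/mo: n = ⌈−ln(1 − rB₀/P)/ln(1+r)⌉ = 46 payments (last $246.95); total interest = total paid − $7,648.27 = $4,973.68.
At $326.14/mo: 35 payments (last $201.65); total interest $3,642.14.
Payments saved = 46 − 35 = 11.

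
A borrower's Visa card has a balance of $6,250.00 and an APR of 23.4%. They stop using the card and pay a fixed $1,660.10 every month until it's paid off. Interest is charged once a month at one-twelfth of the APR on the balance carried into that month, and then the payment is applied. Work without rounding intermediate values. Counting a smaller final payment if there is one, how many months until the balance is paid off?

4 payments

Monthly rate r = 23.4%/12 = 1.95% = 0.0195.
Recurrence: B ← B·(1+r) − $1,660.10.
Month 1: interest $121.88; balance after payment $4,711.77.
Month 2: interest $91.88; balance after payment $3,143.55.
Month 3: interest $61.30; balance after payment $1,544.75.
Month 4: interest $30.12; balance after payment $0.00.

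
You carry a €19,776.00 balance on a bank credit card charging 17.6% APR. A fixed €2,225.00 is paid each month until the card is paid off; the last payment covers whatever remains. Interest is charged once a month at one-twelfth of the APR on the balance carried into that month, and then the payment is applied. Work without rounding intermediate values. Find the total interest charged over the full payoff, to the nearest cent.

Monthly rate r = 17.6%/12 = 1.46667% = 0.0146667.
Payoff takes n = ⌈−ln(1 − rB₀/P)/ln(1+r)⌉ = ⌈9.593⌉ = 10 payments; the last is €1,323.16.
Total paid = 9·€2,225.00 + €1,323.16 = €21,348.16.
Total interest = total paid − principal = €21,348.16 − €19,776.00 = €1,572.16.

€1,572.16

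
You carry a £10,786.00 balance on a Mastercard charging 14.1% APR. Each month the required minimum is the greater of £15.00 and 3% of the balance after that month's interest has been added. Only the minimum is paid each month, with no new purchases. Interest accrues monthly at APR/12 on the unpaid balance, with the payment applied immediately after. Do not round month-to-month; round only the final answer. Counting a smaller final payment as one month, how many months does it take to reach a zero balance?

207 months

Monthly rate r = 14.1%/12 = 1.175% = 0.01175.
While 3% of the post-interest balance exceeds £15.00, each month B ← (B·(1+r))·(1 − 0.03), i.e. B shrinks by the factor (1+r)·0.97 = 0.9814.
This holds for months 1–165. Entering month 166 the balance is £486.72; 3% of the post-interest balance is now below £15.00, so the flat £15.00 minimum applies from here.
From month 166 a fixed £15.00 at rate r clears £486.72 in 42 more payments. Total: 165 + 42 = 207 months.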